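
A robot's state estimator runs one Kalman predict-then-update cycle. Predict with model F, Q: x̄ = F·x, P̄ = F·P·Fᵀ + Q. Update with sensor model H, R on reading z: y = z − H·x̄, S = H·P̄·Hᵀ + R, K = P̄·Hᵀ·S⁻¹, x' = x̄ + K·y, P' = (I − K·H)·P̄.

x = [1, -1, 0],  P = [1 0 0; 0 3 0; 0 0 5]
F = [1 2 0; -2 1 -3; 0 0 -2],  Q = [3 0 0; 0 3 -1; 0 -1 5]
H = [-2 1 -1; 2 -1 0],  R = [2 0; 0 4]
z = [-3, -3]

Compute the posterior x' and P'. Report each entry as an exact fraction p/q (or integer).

x̄ = F·x = [-1, -3, 0]
P̄ = F·P·Fᵀ + Q = [16 4 0; 4 55 29; 0 29 25]
y = z − H·x̄ = [-2, -4]
S = H·P̄·Hᵀ + R = [72 -74; -74 107]
K = P̄·Hᵀ·S⁻¹ = [-231/557 -14/557; -388/557 -513/557; -859/1114 -448/557]
x' = x̄ + K·y = [-39/557, 1157/557, 2651/557]
P' = (I − K·H)·P̄ = [2836/557 5728/557 518/557; 5728/557 13508/557 2828/557; 518/557 2828/557 2651/557]

x' = [-39/557, 1157/557, 2651/557]
P' = [2836/557 5728/557 518/557; 5728/557 13508/557 2828/557; 518/557 2828/557 2651/557]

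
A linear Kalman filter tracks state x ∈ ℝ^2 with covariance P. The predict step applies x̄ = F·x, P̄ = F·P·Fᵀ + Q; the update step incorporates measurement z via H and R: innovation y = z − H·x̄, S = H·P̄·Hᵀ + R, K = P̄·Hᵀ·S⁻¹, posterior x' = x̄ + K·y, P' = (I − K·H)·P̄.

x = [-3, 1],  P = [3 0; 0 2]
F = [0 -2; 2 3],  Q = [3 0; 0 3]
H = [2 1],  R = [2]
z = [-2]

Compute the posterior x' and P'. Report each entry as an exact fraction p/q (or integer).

x' = [-12/31, -48/31]
P' = [241/31 -462/31; -462/31 942/31]

x̄ = F·x = [-2, -3]
P̄ = F·P·Fᵀ + Q = [11 -12; -12 33]
y = z − H·x̄ = [5]
S = H·P̄·Hᵀ + R = [31]
K = P̄·Hᵀ·S⁻¹ = [10/31; 9/31]
x' = x̄ + K·y = [-12/31, -48/31]
P' = (I − K·H)·P̄ = [241/31 -462/31; -462/31 942/31]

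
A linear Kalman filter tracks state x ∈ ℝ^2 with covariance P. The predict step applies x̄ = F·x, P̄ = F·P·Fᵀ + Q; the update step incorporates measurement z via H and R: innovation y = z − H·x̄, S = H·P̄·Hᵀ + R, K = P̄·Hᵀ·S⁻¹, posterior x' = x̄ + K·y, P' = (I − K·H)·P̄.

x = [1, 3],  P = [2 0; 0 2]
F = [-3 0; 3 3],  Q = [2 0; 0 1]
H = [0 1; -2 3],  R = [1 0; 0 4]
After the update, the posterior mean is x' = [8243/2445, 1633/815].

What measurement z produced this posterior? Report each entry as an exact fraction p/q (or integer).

z = [2, -1]

x̄ = F·x = [-3, 12]
P̄ = F·P·Fᵀ + Q = [20 -18; -18 37]
S = H·P̄·Hᵀ + R = [38 147; 147 633]
K = P̄·Hᵀ·S⁻¹ = [808/815 -926/2445; 604/815 49/815]
x' − x̄ = [15578/2445, -8147/815] = K·y
y = (KᵀK)⁻¹·Kᵀ·(x' − x̄) = [-10, -43]
z = y + H·x̄ = [-10, -43] + [12, 42] = [2, -1]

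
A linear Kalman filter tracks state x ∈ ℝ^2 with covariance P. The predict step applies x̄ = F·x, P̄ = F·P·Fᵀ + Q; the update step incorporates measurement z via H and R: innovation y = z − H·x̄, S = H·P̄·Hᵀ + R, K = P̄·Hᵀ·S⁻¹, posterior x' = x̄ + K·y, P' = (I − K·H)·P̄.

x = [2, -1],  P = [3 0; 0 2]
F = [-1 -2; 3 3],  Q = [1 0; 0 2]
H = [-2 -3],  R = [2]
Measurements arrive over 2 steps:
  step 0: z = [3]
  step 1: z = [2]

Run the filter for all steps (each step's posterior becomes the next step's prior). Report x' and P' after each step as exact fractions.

step 0: x' = [36/17, -525/221], P' = [87/17 -60/17; -60/17 586/221]
step 1: x' = [47361/20773, -44694/20773], P' = [44163/20773 -28452/20773; -28452/20773 22826/20773]

step 0: x̄ = F·x = [0, 3]
step 0: P̄ = F·P·Fᵀ + Q = [12 -21; -21 47]
step 0: y = z − H·x̄ = [12]
step 0: S = H·P̄·Hᵀ + R = [221]
step 0: K = P̄·Hᵀ·S⁻¹ = [3/17; -99/221]
step 0: x' = x̄ + K·y = [36/17, -525/221]
step 0: P' = (I − K·H)·P̄ = [87/17 -60/17; -60/17 586/221]
step 1: x̄ = F·x = [582/221, -171/221]
step 1: P̄ = F·P·Fᵀ + Q = [576/221 111/221; 111/221 1855/221]
step 1: y = z − H·x̄ = [1093/221]
step 1: S = H·P̄·Hᵀ + R = [20773/221]
step 1: K = P̄·Hᵀ·S⁻¹ = [-1485/20773; -5787/20773]
step 1: x' = x̄ + K·y = [47361/20773, -44694/20773]
step 1: P' = (I − K·H)·P̄ = [44163/20773 -28452/20773; -28452/20773 22826/20773]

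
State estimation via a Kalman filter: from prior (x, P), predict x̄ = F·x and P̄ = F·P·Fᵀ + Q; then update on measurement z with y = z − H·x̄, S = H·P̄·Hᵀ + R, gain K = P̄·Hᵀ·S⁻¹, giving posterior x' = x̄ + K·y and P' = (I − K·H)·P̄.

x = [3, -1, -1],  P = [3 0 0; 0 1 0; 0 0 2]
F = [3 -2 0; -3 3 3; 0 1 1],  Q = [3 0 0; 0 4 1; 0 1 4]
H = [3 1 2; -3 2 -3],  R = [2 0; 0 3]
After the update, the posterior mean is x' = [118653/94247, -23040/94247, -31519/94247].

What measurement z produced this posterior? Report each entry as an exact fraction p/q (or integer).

x̄ = F·x = [11, -15, -2]
P̄ = F·P·Fᵀ + Q = [34 -33 -2; -33 58 10; -2 10 7]
S = H·P̄·Hᵀ + R = [212 -291; -291 844]
K = P̄·Hᵀ·S⁻¹ = [7718/94247 -15429/94247; 36111/94247 33109/94247; 16647/94247 6298/94247]
x' − x̄ = [-918064/94247, 1390665/94247, 156975/94247] = K·y
y = (KᵀK)⁻¹·Kᵀ·(x' − x̄) = [-11, 54]
z = y + H·x̄ = [-11, 54] + [14, -57] = [3, -3]

z = [3, -3]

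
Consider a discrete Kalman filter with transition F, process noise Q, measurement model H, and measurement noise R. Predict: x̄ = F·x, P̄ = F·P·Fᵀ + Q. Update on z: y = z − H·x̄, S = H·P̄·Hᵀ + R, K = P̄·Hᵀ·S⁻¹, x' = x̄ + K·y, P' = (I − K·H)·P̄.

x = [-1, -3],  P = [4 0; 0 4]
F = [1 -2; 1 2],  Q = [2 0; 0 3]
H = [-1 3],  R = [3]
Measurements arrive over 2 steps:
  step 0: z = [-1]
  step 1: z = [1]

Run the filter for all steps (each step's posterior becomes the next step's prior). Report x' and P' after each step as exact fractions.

step 0: x' = [35/152, -103/304], P' = [831/76 525/152; 525/152 431/304]
step 1: x' = [10915/10526, 14047/21052], P' = [22908/5263 7845/5263; 7845/5263 4420/5263]

step 0: x̄ = F·x = [5, -7]
step 0: P̄ = F·P·Fᵀ + Q = [22 -12; -12 23]
step 0: y = z − H·x̄ = [25]
step 0: S = H·P̄·Hᵀ + R = [304]
step 0: K = P̄·Hᵀ·S⁻¹ = [-29/152; 81/304]
step 0: x' = x̄ + K·y = [35/152, -103/304]
step 0: P' = (I − K·H)·P̄ = [831/76 525/152; 525/152 431/304]
step 1: x̄ = F·x = [69/76, -17/38]
step 1: P̄ = F·P·Fᵀ + Q = [91/19 100/19; 100/19 635/19]
step 1: y = z − H·x̄ = [13/4]
step 1: S = H·P̄·Hᵀ + R = [277]
step 1: K = P̄·Hᵀ·S⁻¹ = [11/277; 95/277]
step 1: x' = x̄ + K·y = [10915/10526, 14047/21052]
step 1: P' = (I − K·H)·P̄ = [22908/5263 7845/5263; 7845/5263 4420/5263]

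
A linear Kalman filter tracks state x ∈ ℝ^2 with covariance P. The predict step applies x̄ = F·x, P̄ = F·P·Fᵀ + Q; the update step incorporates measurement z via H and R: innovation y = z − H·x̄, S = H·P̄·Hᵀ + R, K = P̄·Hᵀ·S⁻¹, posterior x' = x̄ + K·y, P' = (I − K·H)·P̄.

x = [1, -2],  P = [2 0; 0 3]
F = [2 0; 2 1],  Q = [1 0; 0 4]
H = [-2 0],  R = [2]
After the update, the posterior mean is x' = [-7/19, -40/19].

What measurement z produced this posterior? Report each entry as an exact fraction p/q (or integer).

x̄ = F·x = [2, 0]
P̄ = F·P·Fᵀ + Q = [9 8; 8 15]
S = H·P̄·Hᵀ + R = [38]
K = P̄·Hᵀ·S⁻¹ = [-9/19; -8/19]
x' − x̄ = [-45/19, -40/19] = K·y
y = (KᵀK)⁻¹·Kᵀ·(x' − x̄) = [5]
z = y + H·x̄ = [5] + [-4] = [1]

z = [1]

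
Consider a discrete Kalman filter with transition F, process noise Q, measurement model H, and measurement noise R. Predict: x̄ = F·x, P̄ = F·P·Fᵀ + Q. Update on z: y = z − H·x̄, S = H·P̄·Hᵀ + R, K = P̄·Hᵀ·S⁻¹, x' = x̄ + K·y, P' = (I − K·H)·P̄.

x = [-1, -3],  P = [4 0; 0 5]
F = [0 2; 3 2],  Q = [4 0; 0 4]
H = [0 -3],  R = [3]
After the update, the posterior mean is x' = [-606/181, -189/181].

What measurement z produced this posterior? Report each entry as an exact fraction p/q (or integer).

z = [3]

x̄ = F·x = [-6, -9]
P̄ = F·P·Fᵀ + Q = [24 20; 20 60]
S = H·P̄·Hᵀ + R = [543]
K = P̄·Hᵀ·S⁻¹ = [-20/181; -60/181]
x' − x̄ = [480/181, 1440/181] = K·y
y = (KᵀK)⁻¹·Kᵀ·(x' − x̄) = [-24]
z = y + H·x̄ = [-24] + [27] = [3]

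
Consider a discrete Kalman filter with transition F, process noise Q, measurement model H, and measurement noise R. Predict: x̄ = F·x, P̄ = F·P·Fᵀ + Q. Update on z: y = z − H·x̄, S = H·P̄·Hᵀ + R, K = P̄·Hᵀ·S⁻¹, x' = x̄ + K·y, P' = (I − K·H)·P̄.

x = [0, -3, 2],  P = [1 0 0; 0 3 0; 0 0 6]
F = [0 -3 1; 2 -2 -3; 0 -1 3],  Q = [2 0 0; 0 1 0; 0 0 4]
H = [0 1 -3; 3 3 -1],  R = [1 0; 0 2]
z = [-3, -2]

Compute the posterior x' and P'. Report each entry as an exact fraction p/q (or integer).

x' = [24320/35461, -116206/106383, 23362/35461]
P' = [145807/70922 -75940/35461 -45369/70922; -75940/35461 89088/35461 84614/106383; -45369/70922 84614/106383 25675/70922]

x̄ = F·x = [11, 0, 9]
P̄ = F·P·Fᵀ + Q = [35 0 27; 0 71 -48; 27 -48 61]
y = z − H·x̄ = [24, -26]
S = H·P̄·Hᵀ + R = [909 633; 633 1143]
K = P̄·Hᵀ·S⁻¹ = [-15773/70922 13575/70922; 4474/35461 16859/106383; -61847/212766 3723/70922]
x' = x̄ + K·y = [24320/35461, -116206/106383, 23362/35461]
P' = (I − K·H)·P̄ = [145807/70922 -75940/35461 -45369/70922; -75940/35461 89088/35461 84614/106383; -45369/70922 84614/106383 25675/70922]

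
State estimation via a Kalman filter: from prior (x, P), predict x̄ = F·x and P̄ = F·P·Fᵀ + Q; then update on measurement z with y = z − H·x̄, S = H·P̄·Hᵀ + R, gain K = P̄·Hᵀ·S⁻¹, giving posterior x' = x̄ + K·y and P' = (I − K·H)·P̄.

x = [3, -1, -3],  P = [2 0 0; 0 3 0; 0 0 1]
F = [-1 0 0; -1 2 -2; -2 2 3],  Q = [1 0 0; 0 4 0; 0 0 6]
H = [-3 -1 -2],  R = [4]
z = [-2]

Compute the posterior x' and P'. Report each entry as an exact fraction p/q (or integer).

x' = [-43/293, 2405/293, -933/293]
P' = [518/293 -326/293 -576/293; -326/293 4142/293 -1486/293; -576/293 -1486/293 1791/293]

x̄ = F·x = [-3, 1, -17]
P̄ = F·P·Fᵀ + Q = [3 2 4; 2 22 10; 4 10 35]
y = z − H·x̄ = [-44]
S = H·P̄·Hᵀ + R = [293]
K = P̄·Hᵀ·S⁻¹ = [-19/293; -48/293; -92/293]
x' = x̄ + K·y = [-43/293, 2405/293, -933/293]
P' = (I − K·H)·P̄ = [518/293 -326/293 -576/293; -326/293 4142/293 -1486/293; -576/293 -1486/293 1791/293]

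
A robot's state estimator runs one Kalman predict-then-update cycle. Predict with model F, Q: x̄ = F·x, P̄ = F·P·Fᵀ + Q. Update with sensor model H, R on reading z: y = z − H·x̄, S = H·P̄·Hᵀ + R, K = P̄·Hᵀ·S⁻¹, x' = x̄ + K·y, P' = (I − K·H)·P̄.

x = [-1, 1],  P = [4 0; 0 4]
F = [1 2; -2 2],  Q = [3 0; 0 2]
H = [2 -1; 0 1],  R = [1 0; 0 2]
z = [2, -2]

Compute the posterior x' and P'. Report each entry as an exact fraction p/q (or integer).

x' = [20/129, -433/258]
P' = [275/387 361/387; 361/387 1453/774]

x̄ = F·x = [1, 4]
P̄ = F·P·Fᵀ + Q = [23 8; 8 34]
y = z − H·x̄ = [4, -6]
S = H·P̄·Hᵀ + R = [95 -18; -18 36]
K = P̄·Hᵀ·S⁻¹ = [21/43 361/774; -1/86 1453/1548]
x' = x̄ + K·y = [20/129, -433/258]
P' = (I − K·H)·P̄ = [275/387 361/387; 361/387 1453/774]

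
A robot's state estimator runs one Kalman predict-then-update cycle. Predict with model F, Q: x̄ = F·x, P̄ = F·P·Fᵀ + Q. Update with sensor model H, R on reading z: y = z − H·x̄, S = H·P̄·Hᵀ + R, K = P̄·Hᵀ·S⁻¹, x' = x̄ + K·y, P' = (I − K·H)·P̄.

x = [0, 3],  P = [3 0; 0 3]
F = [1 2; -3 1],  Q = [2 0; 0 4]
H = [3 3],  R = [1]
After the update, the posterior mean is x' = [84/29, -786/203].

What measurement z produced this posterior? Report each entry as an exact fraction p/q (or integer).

x̄ = F·x = [6, 3]
P̄ = F·P·Fᵀ + Q = [17 -3; -3 34]
S = H·P̄·Hᵀ + R = [406]
K = P̄·Hᵀ·S⁻¹ = [3/29; 93/406]
x' − x̄ = [-90/29, -1395/203] = K·y
y = (KᵀK)⁻¹·Kᵀ·(x' − x̄) = [-30]
z = y + H·x̄ = [-30] + [27] = [-3]

z = [-3]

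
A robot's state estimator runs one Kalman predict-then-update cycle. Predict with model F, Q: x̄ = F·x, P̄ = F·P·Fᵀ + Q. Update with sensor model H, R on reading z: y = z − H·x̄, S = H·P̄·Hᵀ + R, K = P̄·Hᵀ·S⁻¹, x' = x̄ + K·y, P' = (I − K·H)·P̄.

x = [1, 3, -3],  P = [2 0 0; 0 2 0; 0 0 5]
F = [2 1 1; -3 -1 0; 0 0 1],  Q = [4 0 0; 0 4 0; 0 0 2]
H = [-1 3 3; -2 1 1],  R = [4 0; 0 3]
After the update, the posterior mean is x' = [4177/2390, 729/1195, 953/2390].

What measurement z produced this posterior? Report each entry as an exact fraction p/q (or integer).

z = [2, -3]

x̄ = F·x = [2, -6, -3]
P̄ = F·P·Fᵀ + Q = [19 -14 5; -14 24 0; 5 0 7]
S = H·P̄·Hᵀ + R = [356 194; 194 146]
K = P̄·Hᵀ·S⁻¹ = [1201/7170 -1952/3585; 617/3585 457/3585; 1459/7170 -1043/3585]
x' − x̄ = [-603/2390, 7899/1195, 8123/2390] = K·y
y = (KᵀK)⁻¹·Kᵀ·(x' − x̄) = [31, 10]
z = y + H·x̄ = [31, 10] + [-29, -13] = [2, -3]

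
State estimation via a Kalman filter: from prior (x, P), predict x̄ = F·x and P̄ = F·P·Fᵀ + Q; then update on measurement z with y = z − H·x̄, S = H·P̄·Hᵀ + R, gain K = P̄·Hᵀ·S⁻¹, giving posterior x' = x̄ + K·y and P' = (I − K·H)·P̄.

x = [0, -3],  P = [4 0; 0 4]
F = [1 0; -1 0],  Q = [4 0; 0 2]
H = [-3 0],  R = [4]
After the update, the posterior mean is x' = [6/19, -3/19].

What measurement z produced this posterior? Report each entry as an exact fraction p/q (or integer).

z = [-1]

x̄ = F·x = [0, 0]
P̄ = F·P·Fᵀ + Q = [8 -4; -4 6]
S = H·P̄·Hᵀ + R = [76]
K = P̄·Hᵀ·S⁻¹ = [-6/19; 3/19]
x' − x̄ = [6/19, -3/19] = K·y
y = (KᵀK)⁻¹·Kᵀ·(x' − x̄) = [-1]
z = y + H·x̄ = [-1] + [0] = [-1]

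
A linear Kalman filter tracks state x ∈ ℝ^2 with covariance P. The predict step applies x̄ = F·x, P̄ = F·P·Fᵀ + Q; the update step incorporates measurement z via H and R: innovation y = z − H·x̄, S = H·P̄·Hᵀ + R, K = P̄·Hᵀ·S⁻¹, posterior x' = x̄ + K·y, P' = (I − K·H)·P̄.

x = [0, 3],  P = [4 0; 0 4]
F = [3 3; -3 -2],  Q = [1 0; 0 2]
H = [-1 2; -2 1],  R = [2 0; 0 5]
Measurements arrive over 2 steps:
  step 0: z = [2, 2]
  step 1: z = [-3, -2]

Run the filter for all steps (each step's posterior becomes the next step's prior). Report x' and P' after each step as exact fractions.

step 0: x' = [-516/6905, 7458/6905], P' = [8254/6905 4188/6905; 4188/6905 4986/6905]
step 1: x' = [17237059/16050491, -12659374/16050491], P' = [14734098/16050491 6424076/16050491; 6424076/16050491 9099092/16050491]

step 0: x̄ = F·x = [9, -6]
step 0: P̄ = F·P·Fᵀ + Q = [73 -60; -60 54]
step 0: y = z − H·x̄ = [23, 26]
step 0: S = H·P̄·Hᵀ + R = [531 554; 554 591]
step 0: K = P̄·Hᵀ·S⁻¹ = [61/6905 -2464/6905; 2892/6905 -678/6905]
step 0: x' = x̄ + K·y = [-516/6905, 7458/6905]
step 0: P' = (I − K·H)·P̄ = [8254/6905 4188/6905; 4188/6905 4986/6905]
step 1: x̄ = F·x = [20826/6905, -13368/6905]
step 1: P̄ = F·P·Fᵀ + Q = [201449/6905 -167022/6905; -167022/6905 158296/6905]
step 1: y = z − H·x̄ = [26847/6905, 8242/1381]
step 1: S = H·P̄·Hᵀ + R = [1516531/6905 310920/1381; 310920/1381 333341/1381]
step 1: K = P̄·Hᵀ·S⁻¹ = [-942973/16050491 -4608824/16050491; 5887054/16050491 -749812/16050491]
step 1: x' = x̄ + K·y = [17237059/16050491, -12659374/16050491]
step 1: P' = (I − K·H)·P̄ = [14734098/16050491 6424076/16050491; 6424076/16050491 9099092/16050491]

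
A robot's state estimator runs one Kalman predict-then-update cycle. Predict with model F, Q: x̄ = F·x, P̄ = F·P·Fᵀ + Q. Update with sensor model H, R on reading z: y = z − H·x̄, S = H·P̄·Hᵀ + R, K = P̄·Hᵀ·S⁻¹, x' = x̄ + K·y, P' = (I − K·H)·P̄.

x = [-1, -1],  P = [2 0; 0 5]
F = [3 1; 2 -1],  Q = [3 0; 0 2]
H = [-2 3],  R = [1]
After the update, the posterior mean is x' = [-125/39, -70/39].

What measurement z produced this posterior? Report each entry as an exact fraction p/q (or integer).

z = [1]

x̄ = F·x = [-4, -1]
P̄ = F·P·Fᵀ + Q = [26 7; 7 15]
S = H·P̄·Hᵀ + R = [156]
K = P̄·Hᵀ·S⁻¹ = [-31/156; 31/156]
x' − x̄ = [31/39, -31/39] = K·y
y = (KᵀK)⁻¹·Kᵀ·(x' − x̄) = [-4]
z = y + H·x̄ = [-4] + [5] = [1]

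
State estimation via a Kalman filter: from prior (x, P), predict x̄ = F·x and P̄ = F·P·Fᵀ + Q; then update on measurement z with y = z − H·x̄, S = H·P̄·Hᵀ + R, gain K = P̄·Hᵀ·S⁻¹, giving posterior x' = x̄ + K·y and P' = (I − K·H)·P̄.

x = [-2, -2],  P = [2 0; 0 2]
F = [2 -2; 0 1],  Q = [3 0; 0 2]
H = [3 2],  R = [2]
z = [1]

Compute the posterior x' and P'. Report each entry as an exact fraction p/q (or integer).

x' = [245/141, -302/141]
P' = [278/141 -368/141; -368/141 548/141]

x̄ = F·x = [0, -2]
P̄ = F·P·Fᵀ + Q = [19 -4; -4 4]
y = z − H·x̄ = [5]
S = H·P̄·Hᵀ + R = [141]
K = P̄·Hᵀ·S⁻¹ = [49/141; -4/141]
x' = x̄ + K·y = [245/141, -302/141]
P' = (I − K·H)·P̄ = [278/141 -368/141; -368/141 548/141]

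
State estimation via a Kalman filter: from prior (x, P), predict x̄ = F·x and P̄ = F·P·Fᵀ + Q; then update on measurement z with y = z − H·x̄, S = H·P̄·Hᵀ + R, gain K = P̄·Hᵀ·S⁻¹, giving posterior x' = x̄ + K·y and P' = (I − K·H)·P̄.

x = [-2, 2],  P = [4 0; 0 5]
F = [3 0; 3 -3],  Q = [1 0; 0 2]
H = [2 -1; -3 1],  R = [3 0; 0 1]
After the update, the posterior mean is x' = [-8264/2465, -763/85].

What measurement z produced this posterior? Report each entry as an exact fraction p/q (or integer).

x̄ = F·x = [-6, -12]
P̄ = F·P·Fᵀ + Q = [37 36; 36 83]
S = H·P̄·Hᵀ + R = [90 -125; -125 201]
K = P̄·Hᵀ·S⁻¹ = [-1737/2465 -400/493; -184/85 -25/17]
x' − x̄ = [6526/2465, 257/85] = K·y
y = (KᵀK)⁻¹·Kᵀ·(x' − x̄) = [2, -5]
z = y + H·x̄ = [2, -5] + [0, 6] = [2, 1]

z = [2, 1]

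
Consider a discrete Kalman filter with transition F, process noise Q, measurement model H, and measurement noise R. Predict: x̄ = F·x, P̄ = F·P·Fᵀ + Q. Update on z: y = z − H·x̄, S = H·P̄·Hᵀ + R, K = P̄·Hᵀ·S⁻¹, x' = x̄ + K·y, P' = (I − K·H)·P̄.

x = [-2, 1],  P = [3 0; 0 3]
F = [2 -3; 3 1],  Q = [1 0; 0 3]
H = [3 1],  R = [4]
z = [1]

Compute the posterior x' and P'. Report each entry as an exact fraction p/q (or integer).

x̄ = F·x = [-7, -5]
P̄ = F·P·Fᵀ + Q = [40 9; 9 33]
y = z − H·x̄ = [27]
S = H·P̄·Hᵀ + R = [451]
K = P̄·Hᵀ·S⁻¹ = [129/451; 60/451]
x' = x̄ + K·y = [326/451, -635/451]
P' = (I − K·H)·P̄ = [1399/451 -3681/451; -3681/451 11283/451]

x' = [326/451, -635/451]
P' = [1399/451 -3681/451; -3681/451 11283/451]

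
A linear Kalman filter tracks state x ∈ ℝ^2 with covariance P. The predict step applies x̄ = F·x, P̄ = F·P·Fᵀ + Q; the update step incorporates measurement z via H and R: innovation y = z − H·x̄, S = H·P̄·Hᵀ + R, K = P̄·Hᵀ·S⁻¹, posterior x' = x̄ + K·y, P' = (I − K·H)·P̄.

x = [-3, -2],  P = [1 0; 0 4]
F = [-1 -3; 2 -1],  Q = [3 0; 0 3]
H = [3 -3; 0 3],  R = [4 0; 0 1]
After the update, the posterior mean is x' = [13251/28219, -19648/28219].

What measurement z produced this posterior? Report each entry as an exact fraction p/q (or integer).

x̄ = F·x = [9, -4]
P̄ = F·P·Fᵀ + Q = [40 10; 10 11]
S = H·P̄·Hᵀ + R = [283 -9; -9 100]
K = P̄·Hᵀ·S⁻¹ = [9270/28219 9300/28219; -3/28219 9312/28219]
x' − x̄ = [-240720/28219, 93228/28219] = K·y
y = (KᵀK)⁻¹·Kᵀ·(x' − x̄) = [-36, 10]
z = y + H·x̄ = [-36, 10] + [39, -12] = [3, -2]

z = [3, -2]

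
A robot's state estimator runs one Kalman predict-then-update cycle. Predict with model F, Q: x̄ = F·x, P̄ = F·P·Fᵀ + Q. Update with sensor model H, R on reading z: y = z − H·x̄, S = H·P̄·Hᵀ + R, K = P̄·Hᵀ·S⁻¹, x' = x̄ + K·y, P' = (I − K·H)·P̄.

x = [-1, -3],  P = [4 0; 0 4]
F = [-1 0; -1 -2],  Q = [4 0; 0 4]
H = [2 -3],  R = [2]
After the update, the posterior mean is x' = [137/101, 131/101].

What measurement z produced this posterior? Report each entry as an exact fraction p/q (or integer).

x̄ = F·x = [1, 7]
P̄ = F·P·Fᵀ + Q = [8 4; 4 24]
S = H·P̄·Hᵀ + R = [202]
K = P̄·Hᵀ·S⁻¹ = [2/101; -32/101]
x' − x̄ = [36/101, -576/101] = K·y
y = (KᵀK)⁻¹·Kᵀ·(x' − x̄) = [18]
z = y + H·x̄ = [18] + [-19] = [-1]

z = [-1]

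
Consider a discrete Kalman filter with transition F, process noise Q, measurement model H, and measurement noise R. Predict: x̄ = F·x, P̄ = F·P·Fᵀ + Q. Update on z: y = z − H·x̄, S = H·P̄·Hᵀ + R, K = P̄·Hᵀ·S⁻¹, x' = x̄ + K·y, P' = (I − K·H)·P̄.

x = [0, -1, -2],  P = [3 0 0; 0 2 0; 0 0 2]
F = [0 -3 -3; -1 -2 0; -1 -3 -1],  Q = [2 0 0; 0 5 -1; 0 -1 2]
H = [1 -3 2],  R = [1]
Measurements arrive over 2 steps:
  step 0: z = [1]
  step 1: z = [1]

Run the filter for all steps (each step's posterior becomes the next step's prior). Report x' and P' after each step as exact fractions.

step 0: x̄ = F·x = [9, 2, 5]
step 0: P̄ = F·P·Fᵀ + Q = [38 12 24; 12 16 14; 24 14 25]
step 0: y = z − H·x̄ = [-12]
step 0: S = H·P̄·Hᵀ + R = [139]
step 0: K = P̄·Hᵀ·S⁻¹ = [50/139; -8/139; 32/139]
step 0: x' = x̄ + K·y = [651/139, 374/139, 311/139]
step 0: P' = (I − K·H)·P̄ = [2782/139 2068/139 1736/139; 2068/139 2160/139 2202/139; 1736/139 2202/139 2451/139]
step 1: x̄ = F·x = [-2055/139, -1399/139, -2084/139]
step 1: P̄ = F·P·Fᵀ + Q = [81413/139 37584/139 64629/139; 37584/139 20389/139 32083/139; 64629/139 32083/139 54043/139]
step 1: y = z − H·x̄ = [2165/139]
step 1: S = H·P̄·Hᵀ + R = [129241/139]
step 1: K = P̄·Hᵀ·S⁻¹ = [97919/129241; 40583/129241; 76466/129241]
step 1: x' = x̄ + K·y = [-385580/129241, -668676/129241, -746686/129241]
step 1: P' = (I − K·H)·P̄ = [6717748/129241 6356453/129241 6224765/129241; 6356453/129241 7108740/129241 7505175/129241; 6224765/129241 7505175/129241 8183613/129241]

step 0: x' = [651/139, 374/139, 311/139], P' = [2782/139 2068/139 1736/139; 2068/139 2160/139 2202/139; 1736/139 2202/139 2451/139]
step 1: x' = [-385580/129241, -668676/129241, -746686/129241], P' = [6717748/129241 6356453/129241 6224765/129241; 6356453/129241 7108740/129241 7505175/129241; 6224765/129241 7505175/129241 8183613/129241]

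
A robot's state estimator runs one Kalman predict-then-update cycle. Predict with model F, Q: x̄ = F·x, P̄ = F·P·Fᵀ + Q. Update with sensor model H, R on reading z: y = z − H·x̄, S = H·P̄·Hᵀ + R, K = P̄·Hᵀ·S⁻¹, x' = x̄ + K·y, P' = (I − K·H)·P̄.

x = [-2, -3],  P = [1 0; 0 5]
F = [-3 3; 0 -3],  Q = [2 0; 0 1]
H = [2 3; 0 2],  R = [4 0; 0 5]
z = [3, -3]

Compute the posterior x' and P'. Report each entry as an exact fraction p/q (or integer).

x̄ = F·x = [-3, 9]
P̄ = F·P·Fᵀ + Q = [56 -45; -45 46]
y = z − H·x̄ = [-18, -21]
S = H·P̄·Hᵀ + R = [102 96; 96 189]
K = P̄·Hᵀ·S⁻¹ = [477/1118 -1162/1677; 40/1677 796/1677]
x' = x̄ + K·y = [2164/559, -781/559]
P' = (I − K·H)·P̄ = [3859/1118 -2905/1677; -2905/1677 1990/1677]

x' = [2164/559, -781/559]
P' = [3859/1118 -2905/1677; -2905/1677 1990/1677]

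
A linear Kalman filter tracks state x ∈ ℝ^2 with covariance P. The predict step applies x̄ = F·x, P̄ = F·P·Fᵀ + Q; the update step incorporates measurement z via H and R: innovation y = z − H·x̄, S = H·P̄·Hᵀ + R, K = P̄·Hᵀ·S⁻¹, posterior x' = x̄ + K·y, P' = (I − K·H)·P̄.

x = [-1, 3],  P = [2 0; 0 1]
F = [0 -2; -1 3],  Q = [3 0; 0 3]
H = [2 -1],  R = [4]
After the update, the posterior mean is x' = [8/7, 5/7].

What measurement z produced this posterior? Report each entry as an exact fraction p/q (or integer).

z = [3]

x̄ = F·x = [-6, 10]
P̄ = F·P·Fᵀ + Q = [7 -6; -6 14]
S = H·P̄·Hᵀ + R = [70]
K = P̄·Hᵀ·S⁻¹ = [2/7; -13/35]
x' − x̄ = [50/7, -65/7] = K·y
y = (KᵀK)⁻¹·Kᵀ·(x' − x̄) = [25]
z = y + H·x̄ = [25] + [-22] = [3]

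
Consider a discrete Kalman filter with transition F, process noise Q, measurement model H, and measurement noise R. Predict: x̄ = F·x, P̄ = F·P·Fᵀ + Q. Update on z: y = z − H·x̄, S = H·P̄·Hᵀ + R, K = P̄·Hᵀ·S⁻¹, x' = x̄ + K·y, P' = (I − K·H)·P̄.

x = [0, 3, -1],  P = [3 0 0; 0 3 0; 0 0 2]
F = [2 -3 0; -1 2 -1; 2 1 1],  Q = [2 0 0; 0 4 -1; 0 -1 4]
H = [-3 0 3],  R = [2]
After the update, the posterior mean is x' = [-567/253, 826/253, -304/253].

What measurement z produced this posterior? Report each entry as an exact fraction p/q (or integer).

x̄ = F·x = [-9, 7, 2]
P̄ = F·P·Fᵀ + Q = [41 -24 3; -24 21 -3; 3 -3 21]
S = H·P̄·Hᵀ + R = [506]
K = P̄·Hᵀ·S⁻¹ = [-57/253; 63/506; 27/253]
x' − x̄ = [1710/253, -945/253, -810/253] = K·y
y = (KᵀK)⁻¹·Kᵀ·(x' − x̄) = [-30]
z = y + H·x̄ = [-30] + [33] = [3]

z = [3]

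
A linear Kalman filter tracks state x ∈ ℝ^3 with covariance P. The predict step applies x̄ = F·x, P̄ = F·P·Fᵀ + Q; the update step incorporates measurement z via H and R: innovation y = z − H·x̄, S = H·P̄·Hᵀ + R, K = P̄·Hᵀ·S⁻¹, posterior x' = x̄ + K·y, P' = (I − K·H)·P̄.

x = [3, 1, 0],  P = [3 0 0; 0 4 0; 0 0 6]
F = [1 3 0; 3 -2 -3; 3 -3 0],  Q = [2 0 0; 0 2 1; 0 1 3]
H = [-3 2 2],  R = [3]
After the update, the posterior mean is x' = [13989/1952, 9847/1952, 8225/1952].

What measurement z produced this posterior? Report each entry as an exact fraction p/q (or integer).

x̄ = F·x = [6, 7, 6]
P̄ = F·P·Fᵀ + Q = [41 -15 -27; -15 99 52; -27 52 66]
S = H·P̄·Hᵀ + R = [1952]
K = P̄·Hᵀ·S⁻¹ = [-207/1952; 347/1952; 317/1952]
x' − x̄ = [2277/1952, -3817/1952, -3487/1952] = K·y
y = (KᵀK)⁻¹·Kᵀ·(x' − x̄) = [-11]
z = y + H·x̄ = [-11] + [8] = [-3]

z = [-3]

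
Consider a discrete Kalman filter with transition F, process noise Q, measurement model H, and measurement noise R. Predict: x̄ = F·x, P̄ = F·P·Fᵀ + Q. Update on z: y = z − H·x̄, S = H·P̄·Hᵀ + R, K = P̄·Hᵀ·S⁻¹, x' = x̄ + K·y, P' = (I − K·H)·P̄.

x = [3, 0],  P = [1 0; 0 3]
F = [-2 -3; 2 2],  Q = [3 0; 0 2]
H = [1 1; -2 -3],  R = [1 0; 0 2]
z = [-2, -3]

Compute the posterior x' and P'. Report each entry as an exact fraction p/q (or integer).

x' = [-253/30, 199/30]
P' = [41/5 -89/15; -89/15 67/15]

x̄ = F·x = [-6, 6]
P̄ = F·P·Fᵀ + Q = [34 -22; -22 18]
y = z − H·x̄ = [-2, 3]
S = H·P̄·Hᵀ + R = [9 -12; -12 36]
K = P̄·Hᵀ·S⁻¹ = [34/15 7/10; -22/15 -23/30]
x' = x̄ + K·y = [-253/30, 199/30]
P' = (I − K·H)·P̄ = [41/5 -89/15; -89/15 67/15]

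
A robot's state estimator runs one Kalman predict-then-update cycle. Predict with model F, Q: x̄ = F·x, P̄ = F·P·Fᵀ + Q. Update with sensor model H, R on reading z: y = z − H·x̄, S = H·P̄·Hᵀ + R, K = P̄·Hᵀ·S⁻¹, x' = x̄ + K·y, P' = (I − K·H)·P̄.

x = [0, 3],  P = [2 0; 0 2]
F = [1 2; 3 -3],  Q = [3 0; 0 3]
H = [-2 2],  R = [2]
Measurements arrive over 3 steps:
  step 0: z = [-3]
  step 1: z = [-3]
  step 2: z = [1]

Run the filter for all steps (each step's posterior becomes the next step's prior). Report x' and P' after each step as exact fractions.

step 0: x' = [87/43, 18/43], P' = [955/129 312/43; 312/43 327/43]
step 1: x' = [123564/20927, 92619/20927], P' = [142828/20927 133605/20927; 133605/20927 134781/20927]
step 2: x' = [2844586/561905, 15401262/2809525], P' = [814195/112381 3819267/561905; 3819267/561905 19232094/2809525]

step 0: x̄ = F·x = [6, -9]
step 0: P̄ = F·P·Fᵀ + Q = [13 -6; -6 39]
step 0: y = z − H·x̄ = [27]
step 0: S = H·P̄·Hᵀ + R = [258]
step 0: K = P̄·Hᵀ·S⁻¹ = [-19/129; 15/43]
step 0: x' = x̄ + K·y = [87/43, 18/43]
step 0: P' = (I − K·H)·P̄ = [955/129 312/43; 312/43 327/43]
step 1: x̄ = F·x = [123/43, 207/43]
step 1: P̄ = F·P·Fᵀ + Q = [9010/129 -71/43; -71/43 321/43]
step 1: y = z − H·x̄ = [-297/43]
step 1: S = H·P̄·Hᵀ + R = [41854/129]
step 1: K = P̄·Hᵀ·S⁻¹ = [-9223/20927; 1176/20927]
step 1: x' = x̄ + K·y = [123564/20927, 92619/20927]
step 1: P' = (I − K·H)·P̄ = [142828/20927 133605/20927; 133605/20927 134781/20927]
step 2: x̄ = F·x = [308802/20927, 92835/20927]
step 2: P̄ = F·P·Fᵀ + Q = [1279153/20927 20613/20927; 20613/20927 156372/20927]
step 2: y = z − H·x̄ = [452861/20927]
step 2: S = H·P̄·Hᵀ + R = [5619050/20927]
step 2: K = P̄·Hᵀ·S⁻¹ = [-251708/561905; 135759/2809525]
step 2: x' = x̄ + K·y = [2844586/561905, 15401262/2809525]
step 2: P' = (I − K·H)·P̄ = [814195/112381 3819267/561905; 3819267/561905 19232094/2809525]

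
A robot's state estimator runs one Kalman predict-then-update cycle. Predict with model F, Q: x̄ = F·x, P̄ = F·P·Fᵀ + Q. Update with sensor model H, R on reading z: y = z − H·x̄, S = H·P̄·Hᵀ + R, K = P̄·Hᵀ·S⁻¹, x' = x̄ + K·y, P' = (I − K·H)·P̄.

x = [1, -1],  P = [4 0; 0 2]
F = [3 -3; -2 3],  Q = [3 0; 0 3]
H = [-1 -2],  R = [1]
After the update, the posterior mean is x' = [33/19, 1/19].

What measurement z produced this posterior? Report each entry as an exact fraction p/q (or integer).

x̄ = F·x = [6, -5]
P̄ = F·P·Fᵀ + Q = [57 -42; -42 37]
S = H·P̄·Hᵀ + R = [38]
K = P̄·Hᵀ·S⁻¹ = [27/38; -16/19]
x' − x̄ = [-81/19, 96/19] = K·y
y = (KᵀK)⁻¹·Kᵀ·(x' − x̄) = [-6]
z = y + H·x̄ = [-6] + [4] = [-2]

z = [-2]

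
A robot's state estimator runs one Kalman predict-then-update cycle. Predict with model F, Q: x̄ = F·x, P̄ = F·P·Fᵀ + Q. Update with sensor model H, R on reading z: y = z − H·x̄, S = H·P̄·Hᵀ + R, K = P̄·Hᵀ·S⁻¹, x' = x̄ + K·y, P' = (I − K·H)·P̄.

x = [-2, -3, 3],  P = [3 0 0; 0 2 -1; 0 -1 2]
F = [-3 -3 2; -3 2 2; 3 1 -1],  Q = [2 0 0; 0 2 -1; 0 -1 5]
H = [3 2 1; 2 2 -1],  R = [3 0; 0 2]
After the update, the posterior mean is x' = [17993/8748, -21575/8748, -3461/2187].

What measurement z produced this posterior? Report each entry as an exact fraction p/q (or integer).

z = [-1, 1]

x̄ = F·x = [21, 6, -12]
P̄ = F·P·Fᵀ + Q = [67 25 -42; 25 37 -28; -42 -28 38]
S = H·P̄·Hᵀ + R = [728 804; 804 936]
K = P̄·Hᵀ·S⁻¹ = [290/729 -877/8748; -373/1458 3343/8748; 347/1458 -863/2187]
x' − x̄ = [-165715/8748, -74063/8748, 22783/2187] = K·y
y = (KᵀK)⁻¹·Kᵀ·(x' − x̄) = [-64, -65]
z = y + H·x̄ = [-64, -65] + [63, 66] = [-1, 1]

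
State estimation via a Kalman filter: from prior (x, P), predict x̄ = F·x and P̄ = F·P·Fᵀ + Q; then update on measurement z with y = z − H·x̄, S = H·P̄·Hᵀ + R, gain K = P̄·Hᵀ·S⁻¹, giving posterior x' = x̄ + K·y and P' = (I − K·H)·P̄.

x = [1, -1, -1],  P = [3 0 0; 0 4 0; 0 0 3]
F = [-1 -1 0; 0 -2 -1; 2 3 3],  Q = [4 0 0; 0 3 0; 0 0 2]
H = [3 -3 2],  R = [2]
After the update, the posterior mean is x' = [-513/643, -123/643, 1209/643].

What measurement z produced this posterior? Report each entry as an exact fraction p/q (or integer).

z = [2]

x̄ = F·x = [0, 3, -4]
P̄ = F·P·Fᵀ + Q = [11 8 -18; 8 22 -33; -18 -33 77]
S = H·P̄·Hᵀ + R = [643]
K = P̄·Hᵀ·S⁻¹ = [-27/643; -108/643; 199/643]
x' − x̄ = [-513/643, -2052/643, 3781/643] = K·y
y = (KᵀK)⁻¹·Kᵀ·(x' − x̄) = [19]
z = y + H·x̄ = [19] + [-17] = [2]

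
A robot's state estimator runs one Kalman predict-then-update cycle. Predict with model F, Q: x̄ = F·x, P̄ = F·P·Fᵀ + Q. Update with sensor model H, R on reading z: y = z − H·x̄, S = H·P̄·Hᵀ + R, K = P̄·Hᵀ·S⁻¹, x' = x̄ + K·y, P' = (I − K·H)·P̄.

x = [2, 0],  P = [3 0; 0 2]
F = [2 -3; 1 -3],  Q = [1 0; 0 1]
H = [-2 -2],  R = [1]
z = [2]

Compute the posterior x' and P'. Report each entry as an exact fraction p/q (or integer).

x̄ = F·x = [4, 2]
P̄ = F·P·Fᵀ + Q = [31 24; 24 22]
y = z − H·x̄ = [14]
S = H·P̄·Hᵀ + R = [405]
K = P̄·Hᵀ·S⁻¹ = [-22/81; -92/405]
x' = x̄ + K·y = [16/81, -478/405]
P' = (I − K·H)·P̄ = [91/81 -80/81; -80/81 446/405]

x' = [16/81, -478/405]
P' = [91/81 -80/81; -80/81 446/405]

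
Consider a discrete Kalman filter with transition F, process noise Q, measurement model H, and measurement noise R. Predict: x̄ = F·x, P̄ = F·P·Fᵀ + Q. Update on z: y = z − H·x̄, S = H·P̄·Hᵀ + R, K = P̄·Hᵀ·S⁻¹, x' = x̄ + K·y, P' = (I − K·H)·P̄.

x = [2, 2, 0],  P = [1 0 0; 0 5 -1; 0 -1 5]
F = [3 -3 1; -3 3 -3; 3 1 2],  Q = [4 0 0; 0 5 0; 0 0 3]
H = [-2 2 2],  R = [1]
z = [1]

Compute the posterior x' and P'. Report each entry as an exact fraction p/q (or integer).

x̄ = F·x = [0, 0, 8]
P̄ = F·P·Fᵀ + Q = [69 -81 9; -81 122 -27; 9 -27 33]
y = z − H·x̄ = [-15]
S = H·P̄·Hᵀ + R = [1257]
K = P̄·Hᵀ·S⁻¹ = [-94/419; 352/1257; -2/419]
x' = x̄ + K·y = [1410/419, -1760/419, 3382/419]
P' = (I − K·H)·P̄ = [2403/419 -851/419 3207/419; -851/419 29450/1257 -10609/419; 3207/419 -10609/419 13815/419]

x' = [1410/419, -1760/419, 3382/419]
P' = [2403/419 -851/419 3207/419; -851/419 29450/1257 -10609/419; 3207/419 -10609/419 13815/419]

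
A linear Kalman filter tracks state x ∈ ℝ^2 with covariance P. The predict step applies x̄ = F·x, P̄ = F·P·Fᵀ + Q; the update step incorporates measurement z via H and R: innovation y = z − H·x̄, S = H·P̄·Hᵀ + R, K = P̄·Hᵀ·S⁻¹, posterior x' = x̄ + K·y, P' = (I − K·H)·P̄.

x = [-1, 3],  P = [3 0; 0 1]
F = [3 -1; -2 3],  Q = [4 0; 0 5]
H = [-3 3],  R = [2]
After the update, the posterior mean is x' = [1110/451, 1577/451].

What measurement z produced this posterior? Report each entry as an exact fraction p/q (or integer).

x̄ = F·x = [-6, 11]
P̄ = F·P·Fᵀ + Q = [32 -21; -21 26]
S = H·P̄·Hᵀ + R = [902]
K = P̄·Hᵀ·S⁻¹ = [-159/902; 141/902]
x' − x̄ = [3816/451, -3384/451] = K·y
y = (KᵀK)⁻¹·Kᵀ·(x' − x̄) = [-48]
z = y + H·x̄ = [-48] + [51] = [3]

z = [3]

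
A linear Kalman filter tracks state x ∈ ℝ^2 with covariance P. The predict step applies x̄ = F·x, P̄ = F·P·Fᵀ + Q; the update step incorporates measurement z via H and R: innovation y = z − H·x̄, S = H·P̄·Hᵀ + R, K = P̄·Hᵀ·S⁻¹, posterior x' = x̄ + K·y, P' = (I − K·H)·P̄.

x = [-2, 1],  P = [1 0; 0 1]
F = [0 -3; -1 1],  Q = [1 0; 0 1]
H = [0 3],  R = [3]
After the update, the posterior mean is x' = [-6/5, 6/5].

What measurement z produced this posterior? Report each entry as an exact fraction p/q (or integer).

x̄ = F·x = [-3, 3]
P̄ = F·P·Fᵀ + Q = [10 -3; -3 3]
S = H·P̄·Hᵀ + R = [30]
K = P̄·Hᵀ·S⁻¹ = [-3/10; 3/10]
x' − x̄ = [9/5, -9/5] = K·y
y = (KᵀK)⁻¹·Kᵀ·(x' − x̄) = [-6]
z = y + H·x̄ = [-6] + [9] = [3]

z = [3]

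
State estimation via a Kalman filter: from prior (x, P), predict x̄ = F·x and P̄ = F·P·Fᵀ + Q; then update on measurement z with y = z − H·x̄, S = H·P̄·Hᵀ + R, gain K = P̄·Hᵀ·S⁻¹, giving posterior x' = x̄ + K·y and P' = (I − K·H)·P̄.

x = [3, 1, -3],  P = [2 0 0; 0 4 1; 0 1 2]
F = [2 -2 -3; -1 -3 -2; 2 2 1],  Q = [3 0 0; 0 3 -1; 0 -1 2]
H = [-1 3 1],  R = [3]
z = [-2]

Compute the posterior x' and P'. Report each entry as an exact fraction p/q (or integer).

x̄ = F·x = [13, 0, 5]
P̄ = F·P·Fᵀ + Q = [57 45 -22; 45 61 -40; -22 -40 32]
y = z − H·x̄ = [6]
S = H·P̄·Hᵀ + R = [175]
K = P̄·Hᵀ·S⁻¹ = [8/25; 14/25; -66/175]
x' = x̄ + K·y = [373/25, 84/25, 479/175]
P' = (I − K·H)·P̄ = [977/25 341/25 -22/25; 341/25 153/25 -76/25; -22/25 -76/25 1244/175]

x' = [373/25, 84/25, 479/175]
P' = [977/25 341/25 -22/25; 341/25 153/25 -76/25; -22/25 -76/25 1244/175]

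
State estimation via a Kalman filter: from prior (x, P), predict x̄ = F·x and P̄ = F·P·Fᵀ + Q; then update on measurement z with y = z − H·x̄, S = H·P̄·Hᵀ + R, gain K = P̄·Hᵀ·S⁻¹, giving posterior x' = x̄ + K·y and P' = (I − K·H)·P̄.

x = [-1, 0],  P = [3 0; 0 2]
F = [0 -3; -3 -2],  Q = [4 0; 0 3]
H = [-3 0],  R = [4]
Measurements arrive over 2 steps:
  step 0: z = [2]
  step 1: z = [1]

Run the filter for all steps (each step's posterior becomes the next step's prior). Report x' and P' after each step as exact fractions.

step 0: x̄ = F·x = [0, 3]
step 0: P̄ = F·P·Fᵀ + Q = [22 12; 12 38]
step 0: y = z − H·x̄ = [2]
step 0: S = H·P̄·Hᵀ + R = [202]
step 0: K = P̄·Hᵀ·S⁻¹ = [-33/101; -18/101]
step 0: x' = x̄ + K·y = [-66/101, 267/101]
step 0: P' = (I − K·H)·P̄ = [44/101 24/101; 24/101 3190/101]
step 1: x̄ = F·x = [-801/101, -336/101]
step 1: P̄ = F·P·Fᵀ + Q = [29114/101 19356/101; 19356/101 13747/101]
step 1: y = z − H·x̄ = [-2302/101]
step 1: S = H·P̄·Hᵀ + R = [262430/101]
step 1: K = P̄·Hᵀ·S⁻¹ = [-43671/131215; -29034/131215]
step 1: x' = x̄ + K·y = [-45273/131215, 225228/131215]
step 1: P' = (I − K·H)·P̄ = [58228/131215 38712/131215; 38712/131215 1166993/131215]

step 0: x' = [-66/101, 267/101], P' = [44/101 24/101; 24/101 3190/101]
step 1: x' = [-45273/131215, 225228/131215], P' = [58228/131215 38712/131215; 38712/131215 1166993/131215]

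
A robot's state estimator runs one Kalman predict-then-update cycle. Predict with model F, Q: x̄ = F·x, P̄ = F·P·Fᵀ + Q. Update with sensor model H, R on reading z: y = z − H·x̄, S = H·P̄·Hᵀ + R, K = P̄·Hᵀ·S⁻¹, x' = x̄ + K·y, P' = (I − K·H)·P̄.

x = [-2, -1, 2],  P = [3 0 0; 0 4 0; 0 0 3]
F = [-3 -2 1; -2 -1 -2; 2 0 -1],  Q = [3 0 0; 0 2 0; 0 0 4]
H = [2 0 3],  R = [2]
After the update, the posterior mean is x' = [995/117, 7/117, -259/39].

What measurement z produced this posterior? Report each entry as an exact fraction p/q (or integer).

z = [-3]

x̄ = F·x = [10, 1, -6]
P̄ = F·P·Fᵀ + Q = [49 20 -21; 20 30 -6; -21 -6 19]
S = H·P̄·Hᵀ + R = [117]
K = P̄·Hᵀ·S⁻¹ = [35/117; 22/117; 5/39]
x' − x̄ = [-175/117, -110/117, -25/39] = K·y
y = (KᵀK)⁻¹·Kᵀ·(x' − x̄) = [-5]
z = y + H·x̄ = [-5] + [2] = [-3]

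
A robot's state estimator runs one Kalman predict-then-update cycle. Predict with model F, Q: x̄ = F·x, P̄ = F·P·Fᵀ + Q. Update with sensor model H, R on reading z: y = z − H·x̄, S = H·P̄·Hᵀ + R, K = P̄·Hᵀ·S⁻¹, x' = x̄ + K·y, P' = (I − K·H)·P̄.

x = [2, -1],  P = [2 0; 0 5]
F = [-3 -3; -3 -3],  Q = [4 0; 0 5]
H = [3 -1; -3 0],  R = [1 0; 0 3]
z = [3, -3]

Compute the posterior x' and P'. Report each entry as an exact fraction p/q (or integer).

x̄ = F·x = [-3, -3]
P̄ = F·P·Fᵀ + Q = [67 63; 63 68]
y = z − H·x̄ = [9, -12]
S = H·P̄·Hᵀ + R = [294 -414; -414 606]
K = P̄·Hᵀ·S⁻¹ = [23/376 -109/376; -205/282 -38/47]
x' = x̄ + K·y = [387/376, 15/94]
P' = (I − K·H)·P̄ = [109/376 38/47; 38/47 889/282]

x' = [387/376, 15/94]
P' = [109/376 38/47; 38/47 889/282]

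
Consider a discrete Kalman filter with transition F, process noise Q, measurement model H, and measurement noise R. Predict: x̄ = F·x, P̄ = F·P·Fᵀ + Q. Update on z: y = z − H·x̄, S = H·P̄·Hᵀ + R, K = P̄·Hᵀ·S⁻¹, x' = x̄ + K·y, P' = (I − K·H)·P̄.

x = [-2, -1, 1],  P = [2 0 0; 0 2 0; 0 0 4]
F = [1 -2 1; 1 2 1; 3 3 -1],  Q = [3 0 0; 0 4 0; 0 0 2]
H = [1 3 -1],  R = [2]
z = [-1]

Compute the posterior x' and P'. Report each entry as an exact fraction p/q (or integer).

x' = [4/7, -185/49, -480/49]
P' = [14 -52/7 -60/7; -52/7 1202/147 2438/147; -60/7 2438/147 6074/147]

x̄ = F·x = [1, -3, -10]
P̄ = F·P·Fᵀ + Q = [17 -2 -10; -2 18 14; -10 14 42]
y = z − H·x̄ = [-3]
S = H·P̄·Hᵀ + R = [147]
K = P̄·Hᵀ·S⁻¹ = [1/7; 38/147; -10/147]
x' = x̄ + K·y = [4/7, -185/49, -480/49]
P' = (I − K·H)·P̄ = [14 -52/7 -60/7; -52/7 1202/147 2438/147; -60/7 2438/147 6074/147]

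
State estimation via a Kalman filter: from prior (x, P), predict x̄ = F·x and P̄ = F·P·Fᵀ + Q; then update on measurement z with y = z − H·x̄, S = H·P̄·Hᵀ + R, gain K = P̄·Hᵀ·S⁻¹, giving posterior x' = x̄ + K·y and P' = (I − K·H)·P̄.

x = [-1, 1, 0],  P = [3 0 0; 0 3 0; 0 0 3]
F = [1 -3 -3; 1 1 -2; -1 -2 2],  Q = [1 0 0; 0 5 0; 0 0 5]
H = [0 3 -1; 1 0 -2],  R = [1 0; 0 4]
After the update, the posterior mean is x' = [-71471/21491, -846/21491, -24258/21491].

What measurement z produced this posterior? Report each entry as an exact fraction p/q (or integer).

z = [1, -1]

x̄ = F·x = [-4, 0, -1]
P̄ = F·P·Fᵀ + Q = [58 12 -3; 12 23 -21; -3 -21 32]
S = H·P̄·Hᵀ + R = [366 229; 229 202]
K = P̄·Hᵀ·S⁻¹ = [-6778/21491 14493/21491; 5814/21491 -846/21491; -3847/21491 -2767/21491]
x' − x̄ = [14493/21491, -846/21491, -2767/21491] = K·y
y = (KᵀK)⁻¹·Kᵀ·(x' − x̄) = [0, 1]
z = y + H·x̄ = [0, 1] + [1, -2] = [1, -1]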